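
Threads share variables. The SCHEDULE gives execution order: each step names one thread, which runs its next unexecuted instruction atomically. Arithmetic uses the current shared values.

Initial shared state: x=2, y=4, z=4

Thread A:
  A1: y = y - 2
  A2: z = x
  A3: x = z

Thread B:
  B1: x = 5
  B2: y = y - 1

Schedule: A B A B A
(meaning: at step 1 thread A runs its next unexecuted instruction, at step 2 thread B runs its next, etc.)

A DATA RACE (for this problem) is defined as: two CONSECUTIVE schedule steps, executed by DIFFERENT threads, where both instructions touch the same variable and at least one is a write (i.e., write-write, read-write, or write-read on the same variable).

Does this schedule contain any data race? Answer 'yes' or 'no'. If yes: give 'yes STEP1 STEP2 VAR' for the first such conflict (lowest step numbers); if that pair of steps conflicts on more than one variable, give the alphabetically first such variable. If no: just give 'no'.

Answer: yes 2 3 x

Derivation:
Steps 1,2: A(r=y,w=y) vs B(r=-,w=x). No conflict.
Steps 2,3: B(x = 5) vs A(z = x). RACE on x (W-R).
Steps 3,4: A(r=x,w=z) vs B(r=y,w=y). No conflict.
Steps 4,5: B(r=y,w=y) vs A(r=z,w=x). No conflict.
First conflict at steps 2,3.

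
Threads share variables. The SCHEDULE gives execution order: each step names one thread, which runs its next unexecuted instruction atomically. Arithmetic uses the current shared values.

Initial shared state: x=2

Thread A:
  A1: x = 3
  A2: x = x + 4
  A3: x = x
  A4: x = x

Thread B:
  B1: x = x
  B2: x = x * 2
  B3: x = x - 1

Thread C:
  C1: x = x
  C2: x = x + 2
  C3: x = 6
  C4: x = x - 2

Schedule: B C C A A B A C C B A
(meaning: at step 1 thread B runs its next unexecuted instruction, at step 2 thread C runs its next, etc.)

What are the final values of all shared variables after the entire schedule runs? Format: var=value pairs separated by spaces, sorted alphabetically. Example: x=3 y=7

Step 1: thread B executes B1 (x = x). Shared: x=2. PCs: A@0 B@1 C@0
Step 2: thread C executes C1 (x = x). Shared: x=2. PCs: A@0 B@1 C@1
Step 3: thread C executes C2 (x = x + 2). Shared: x=4. PCs: A@0 B@1 C@2
Step 4: thread A executes A1 (x = 3). Shared: x=3. PCs: A@1 B@1 C@2
Step 5: thread A executes A2 (x = x + 4). Shared: x=7. PCs: A@2 B@1 C@2
Step 6: thread B executes B2 (x = x * 2). Shared: x=14. PCs: A@2 B@2 C@2
Step 7: thread A executes A3 (x = x). Shared: x=14. PCs: A@3 B@2 C@2
Step 8: thread C executes C3 (x = 6). Shared: x=6. PCs: A@3 B@2 C@3
Step 9: thread C executes C4 (x = x - 2). Shared: x=4. PCs: A@3 B@2 C@4
Step 10: thread B executes B3 (x = x - 1). Shared: x=3. PCs: A@3 B@3 C@4
Step 11: thread A executes A4 (x = x). Shared: x=3. PCs: A@4 B@3 C@4

Answer: x=3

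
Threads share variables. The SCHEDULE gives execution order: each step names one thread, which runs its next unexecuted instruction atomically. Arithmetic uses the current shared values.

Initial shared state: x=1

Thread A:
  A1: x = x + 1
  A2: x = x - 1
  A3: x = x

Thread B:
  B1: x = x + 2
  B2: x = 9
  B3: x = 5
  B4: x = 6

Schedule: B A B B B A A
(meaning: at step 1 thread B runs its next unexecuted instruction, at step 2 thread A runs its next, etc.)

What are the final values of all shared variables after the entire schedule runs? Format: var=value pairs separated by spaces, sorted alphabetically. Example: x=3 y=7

Answer: x=5

Derivation:
Step 1: thread B executes B1 (x = x + 2). Shared: x=3. PCs: A@0 B@1
Step 2: thread A executes A1 (x = x + 1). Shared: x=4. PCs: A@1 B@1
Step 3: thread B executes B2 (x = 9). Shared: x=9. PCs: A@1 B@2
Step 4: thread B executes B3 (x = 5). Shared: x=5. PCs: A@1 B@3
Step 5: thread B executes B4 (x = 6). Shared: x=6. PCs: A@1 B@4
Step 6: thread A executes A2 (x = x - 1). Shared: x=5. PCs: A@2 B@4
Step 7: thread A executes A3 (x = x). Shared: x=5. PCs: A@3 B@4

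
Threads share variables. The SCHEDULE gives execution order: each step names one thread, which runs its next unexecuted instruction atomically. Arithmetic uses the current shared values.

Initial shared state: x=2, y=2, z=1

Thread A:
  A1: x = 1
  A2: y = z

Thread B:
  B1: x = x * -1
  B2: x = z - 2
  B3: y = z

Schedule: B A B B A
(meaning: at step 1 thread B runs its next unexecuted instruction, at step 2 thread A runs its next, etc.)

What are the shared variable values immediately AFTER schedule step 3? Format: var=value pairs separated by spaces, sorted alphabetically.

Answer: x=-1 y=2 z=1

Derivation:
Step 1: thread B executes B1 (x = x * -1). Shared: x=-2 y=2 z=1. PCs: A@0 B@1
Step 2: thread A executes A1 (x = 1). Shared: x=1 y=2 z=1. PCs: A@1 B@1
Step 3: thread B executes B2 (x = z - 2). Shared: x=-1 y=2 z=1. PCs: A@1 B@2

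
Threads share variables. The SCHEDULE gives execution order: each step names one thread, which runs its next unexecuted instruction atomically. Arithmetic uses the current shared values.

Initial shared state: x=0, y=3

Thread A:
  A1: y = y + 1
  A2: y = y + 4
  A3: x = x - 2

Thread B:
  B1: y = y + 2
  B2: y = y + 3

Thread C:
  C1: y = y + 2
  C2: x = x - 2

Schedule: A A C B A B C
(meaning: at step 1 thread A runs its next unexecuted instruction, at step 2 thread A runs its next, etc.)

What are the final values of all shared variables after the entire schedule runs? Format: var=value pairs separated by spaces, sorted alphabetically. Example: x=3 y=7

Step 1: thread A executes A1 (y = y + 1). Shared: x=0 y=4. PCs: A@1 B@0 C@0
Step 2: thread A executes A2 (y = y + 4). Shared: x=0 y=8. PCs: A@2 B@0 C@0
Step 3: thread C executes C1 (y = y + 2). Shared: x=0 y=10. PCs: A@2 B@0 C@1
Step 4: thread B executes B1 (y = y + 2). Shared: x=0 y=12. PCs: A@2 B@1 C@1
Step 5: thread A executes A3 (x = x - 2). Shared: x=-2 y=12. PCs: A@3 B@1 C@1
Step 6: thread B executes B2 (y = y + 3). Shared: x=-2 y=15. PCs: A@3 B@2 C@1
Step 7: thread C executes C2 (x = x - 2). Shared: x=-4 y=15. PCs: A@3 B@2 C@2

Answer: x=-4 y=15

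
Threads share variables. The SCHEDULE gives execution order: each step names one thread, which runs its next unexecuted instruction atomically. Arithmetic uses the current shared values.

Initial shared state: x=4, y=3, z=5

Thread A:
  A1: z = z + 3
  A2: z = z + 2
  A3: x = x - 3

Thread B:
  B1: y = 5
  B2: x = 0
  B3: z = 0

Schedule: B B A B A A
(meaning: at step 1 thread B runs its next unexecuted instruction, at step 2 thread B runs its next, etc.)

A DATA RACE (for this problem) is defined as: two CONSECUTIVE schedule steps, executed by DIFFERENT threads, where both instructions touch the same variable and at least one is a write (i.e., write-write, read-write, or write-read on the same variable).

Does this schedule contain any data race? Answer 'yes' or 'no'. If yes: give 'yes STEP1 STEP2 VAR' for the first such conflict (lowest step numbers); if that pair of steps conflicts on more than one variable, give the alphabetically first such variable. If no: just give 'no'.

Steps 1,2: same thread (B). No race.
Steps 2,3: B(r=-,w=x) vs A(r=z,w=z). No conflict.
Steps 3,4: A(z = z + 3) vs B(z = 0). RACE on z (W-W).
Steps 4,5: B(z = 0) vs A(z = z + 2). RACE on z (W-W).
Steps 5,6: same thread (A). No race.
First conflict at steps 3,4.

Answer: yes 3 4 z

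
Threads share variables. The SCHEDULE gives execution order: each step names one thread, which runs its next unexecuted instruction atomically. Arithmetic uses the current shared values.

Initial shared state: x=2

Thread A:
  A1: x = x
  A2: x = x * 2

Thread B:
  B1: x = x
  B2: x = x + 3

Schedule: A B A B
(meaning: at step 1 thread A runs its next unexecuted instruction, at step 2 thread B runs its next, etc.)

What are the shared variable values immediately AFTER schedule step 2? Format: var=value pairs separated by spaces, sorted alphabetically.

Step 1: thread A executes A1 (x = x). Shared: x=2. PCs: A@1 B@0
Step 2: thread B executes B1 (x = x). Shared: x=2. PCs: A@1 B@1

Answer: x=2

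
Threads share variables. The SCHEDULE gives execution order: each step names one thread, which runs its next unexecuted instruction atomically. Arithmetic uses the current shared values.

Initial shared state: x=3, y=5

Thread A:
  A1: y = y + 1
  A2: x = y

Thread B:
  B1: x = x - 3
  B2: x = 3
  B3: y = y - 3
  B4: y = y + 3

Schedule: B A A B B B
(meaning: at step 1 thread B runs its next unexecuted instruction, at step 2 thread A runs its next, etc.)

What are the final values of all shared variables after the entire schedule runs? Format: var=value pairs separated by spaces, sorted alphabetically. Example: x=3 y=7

Step 1: thread B executes B1 (x = x - 3). Shared: x=0 y=5. PCs: A@0 B@1
Step 2: thread A executes A1 (y = y + 1). Shared: x=0 y=6. PCs: A@1 B@1
Step 3: thread A executes A2 (x = y). Shared: x=6 y=6. PCs: A@2 B@1
Step 4: thread B executes B2 (x = 3). Shared: x=3 y=6. PCs: A@2 B@2
Step 5: thread B executes B3 (y = y - 3). Shared: x=3 y=3. PCs: A@2 B@3
Step 6: thread B executes B4 (y = y + 3). Shared: x=3 y=6. PCs: A@2 B@4

Answer: x=3 y=6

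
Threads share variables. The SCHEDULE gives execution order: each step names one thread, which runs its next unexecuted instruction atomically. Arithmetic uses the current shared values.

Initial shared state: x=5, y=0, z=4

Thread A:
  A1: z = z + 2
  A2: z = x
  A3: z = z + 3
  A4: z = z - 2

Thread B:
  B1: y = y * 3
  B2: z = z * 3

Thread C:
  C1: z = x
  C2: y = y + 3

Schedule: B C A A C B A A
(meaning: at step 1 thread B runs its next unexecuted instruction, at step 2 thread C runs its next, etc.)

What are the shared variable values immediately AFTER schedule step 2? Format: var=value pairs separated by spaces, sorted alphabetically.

Answer: x=5 y=0 z=5

Derivation:
Step 1: thread B executes B1 (y = y * 3). Shared: x=5 y=0 z=4. PCs: A@0 B@1 C@0
Step 2: thread C executes C1 (z = x). Shared: x=5 y=0 z=5. PCs: A@0 B@1 C@1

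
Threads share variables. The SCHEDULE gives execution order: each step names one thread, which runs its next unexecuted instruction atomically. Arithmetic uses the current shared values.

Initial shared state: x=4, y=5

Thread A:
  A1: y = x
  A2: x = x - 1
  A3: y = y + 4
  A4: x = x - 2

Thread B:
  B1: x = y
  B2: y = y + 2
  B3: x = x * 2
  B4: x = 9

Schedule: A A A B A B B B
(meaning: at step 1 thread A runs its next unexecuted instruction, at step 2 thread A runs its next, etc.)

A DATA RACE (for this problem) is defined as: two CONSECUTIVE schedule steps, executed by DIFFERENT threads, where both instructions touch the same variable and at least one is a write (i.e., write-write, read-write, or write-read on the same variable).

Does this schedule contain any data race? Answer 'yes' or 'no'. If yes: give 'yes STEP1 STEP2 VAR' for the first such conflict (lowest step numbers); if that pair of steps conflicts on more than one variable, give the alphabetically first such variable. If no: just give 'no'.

Answer: yes 3 4 y

Derivation:
Steps 1,2: same thread (A). No race.
Steps 2,3: same thread (A). No race.
Steps 3,4: A(y = y + 4) vs B(x = y). RACE on y (W-R).
Steps 4,5: B(x = y) vs A(x = x - 2). RACE on x (W-W).
Steps 5,6: A(r=x,w=x) vs B(r=y,w=y). No conflict.
Steps 6,7: same thread (B). No race.
Steps 7,8: same thread (B). No race.
First conflict at steps 3,4.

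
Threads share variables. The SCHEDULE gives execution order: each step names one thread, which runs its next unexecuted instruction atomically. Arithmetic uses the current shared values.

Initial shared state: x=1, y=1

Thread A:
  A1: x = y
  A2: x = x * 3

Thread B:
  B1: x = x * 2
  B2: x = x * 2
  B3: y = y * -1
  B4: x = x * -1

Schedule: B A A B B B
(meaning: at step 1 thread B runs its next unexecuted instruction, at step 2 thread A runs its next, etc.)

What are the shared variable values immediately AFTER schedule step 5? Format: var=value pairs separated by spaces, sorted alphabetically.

Step 1: thread B executes B1 (x = x * 2). Shared: x=2 y=1. PCs: A@0 B@1
Step 2: thread A executes A1 (x = y). Shared: x=1 y=1. PCs: A@1 B@1
Step 3: thread A executes A2 (x = x * 3). Shared: x=3 y=1. PCs: A@2 B@1
Step 4: thread B executes B2 (x = x * 2). Shared: x=6 y=1. PCs: A@2 B@2
Step 5: thread B executes B3 (y = y * -1). Shared: x=6 y=-1. PCs: A@2 B@3

Answer: x=6 y=-1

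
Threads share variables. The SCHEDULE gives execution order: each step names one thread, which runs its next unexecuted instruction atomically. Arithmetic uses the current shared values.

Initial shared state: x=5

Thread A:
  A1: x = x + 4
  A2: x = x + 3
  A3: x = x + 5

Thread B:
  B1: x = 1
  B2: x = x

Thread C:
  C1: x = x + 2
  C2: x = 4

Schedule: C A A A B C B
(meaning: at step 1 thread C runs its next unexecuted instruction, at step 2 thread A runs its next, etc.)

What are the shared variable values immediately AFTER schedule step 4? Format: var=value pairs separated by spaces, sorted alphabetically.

Step 1: thread C executes C1 (x = x + 2). Shared: x=7. PCs: A@0 B@0 C@1
Step 2: thread A executes A1 (x = x + 4). Shared: x=11. PCs: A@1 B@0 C@1
Step 3: thread A executes A2 (x = x + 3). Shared: x=14. PCs: A@2 B@0 C@1
Step 4: thread A executes A3 (x = x + 5). Shared: x=19. PCs: A@3 B@0 C@1

Answer: x=19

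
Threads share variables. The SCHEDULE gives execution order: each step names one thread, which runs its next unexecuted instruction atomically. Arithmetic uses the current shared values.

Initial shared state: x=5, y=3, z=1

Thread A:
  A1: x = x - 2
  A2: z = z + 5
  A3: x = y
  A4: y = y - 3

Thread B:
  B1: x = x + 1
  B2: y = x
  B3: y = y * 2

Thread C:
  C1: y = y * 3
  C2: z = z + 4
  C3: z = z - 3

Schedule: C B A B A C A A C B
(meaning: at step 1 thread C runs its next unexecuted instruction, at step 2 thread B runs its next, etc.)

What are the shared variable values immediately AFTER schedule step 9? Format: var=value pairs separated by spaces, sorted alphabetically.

Step 1: thread C executes C1 (y = y * 3). Shared: x=5 y=9 z=1. PCs: A@0 B@0 C@1
Step 2: thread B executes B1 (x = x + 1). Shared: x=6 y=9 z=1. PCs: A@0 B@1 C@1
Step 3: thread A executes A1 (x = x - 2). Shared: x=4 y=9 z=1. PCs: A@1 B@1 C@1
Step 4: thread B executes B2 (y = x). Shared: x=4 y=4 z=1. PCs: A@1 B@2 C@1
Step 5: thread A executes A2 (z = z + 5). Shared: x=4 y=4 z=6. PCs: A@2 B@2 C@1
Step 6: thread C executes C2 (z = z + 4). Shared: x=4 y=4 z=10. PCs: A@2 B@2 C@2
Step 7: thread A executes A3 (x = y). Shared: x=4 y=4 z=10. PCs: A@3 B@2 C@2
Step 8: thread A executes A4 (y = y - 3). Shared: x=4 y=1 z=10. PCs: A@4 B@2 C@2
Step 9: thread C executes C3 (z = z - 3). Shared: x=4 y=1 z=7. PCs: A@4 B@2 C@3

Answer: x=4 y=1 z=7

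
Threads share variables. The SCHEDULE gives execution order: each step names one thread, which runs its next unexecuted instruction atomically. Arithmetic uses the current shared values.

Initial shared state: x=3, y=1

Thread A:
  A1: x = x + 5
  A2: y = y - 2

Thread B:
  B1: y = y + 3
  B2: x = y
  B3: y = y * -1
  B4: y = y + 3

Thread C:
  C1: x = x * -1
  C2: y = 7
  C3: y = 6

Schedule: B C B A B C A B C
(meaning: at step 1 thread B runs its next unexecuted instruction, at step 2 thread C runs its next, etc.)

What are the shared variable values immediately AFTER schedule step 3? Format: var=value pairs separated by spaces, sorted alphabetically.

Step 1: thread B executes B1 (y = y + 3). Shared: x=3 y=4. PCs: A@0 B@1 C@0
Step 2: thread C executes C1 (x = x * -1). Shared: x=-3 y=4. PCs: A@0 B@1 C@1
Step 3: thread B executes B2 (x = y). Shared: x=4 y=4. PCs: A@0 B@2 C@1

Answer: x=4 y=4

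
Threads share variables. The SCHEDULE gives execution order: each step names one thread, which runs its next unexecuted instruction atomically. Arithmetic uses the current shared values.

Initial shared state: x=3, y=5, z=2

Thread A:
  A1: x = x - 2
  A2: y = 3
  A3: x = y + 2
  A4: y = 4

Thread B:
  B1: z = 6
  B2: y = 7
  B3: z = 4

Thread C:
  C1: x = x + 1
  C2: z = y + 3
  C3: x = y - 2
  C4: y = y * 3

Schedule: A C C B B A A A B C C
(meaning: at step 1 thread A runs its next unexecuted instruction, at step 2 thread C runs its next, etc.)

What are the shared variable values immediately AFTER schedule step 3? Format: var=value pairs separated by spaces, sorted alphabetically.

Step 1: thread A executes A1 (x = x - 2). Shared: x=1 y=5 z=2. PCs: A@1 B@0 C@0
Step 2: thread C executes C1 (x = x + 1). Shared: x=2 y=5 z=2. PCs: A@1 B@0 C@1
Step 3: thread C executes C2 (z = y + 3). Shared: x=2 y=5 z=8. PCs: A@1 B@0 C@2

Answer: x=2 y=5 z=8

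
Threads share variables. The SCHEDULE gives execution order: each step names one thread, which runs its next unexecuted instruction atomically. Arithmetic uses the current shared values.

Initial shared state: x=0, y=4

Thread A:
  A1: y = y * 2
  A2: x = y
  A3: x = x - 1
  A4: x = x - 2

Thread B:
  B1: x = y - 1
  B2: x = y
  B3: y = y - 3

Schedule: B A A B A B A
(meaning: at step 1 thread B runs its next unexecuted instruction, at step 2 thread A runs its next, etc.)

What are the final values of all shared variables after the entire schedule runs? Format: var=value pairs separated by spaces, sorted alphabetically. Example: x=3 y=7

Step 1: thread B executes B1 (x = y - 1). Shared: x=3 y=4. PCs: A@0 B@1
Step 2: thread A executes A1 (y = y * 2). Shared: x=3 y=8. PCs: A@1 B@1
Step 3: thread A executes A2 (x = y). Shared: x=8 y=8. PCs: A@2 B@1
Step 4: thread B executes B2 (x = y). Shared: x=8 y=8. PCs: A@2 B@2
Step 5: thread A executes A3 (x = x - 1). Shared: x=7 y=8. PCs: A@3 B@2
Step 6: thread B executes B3 (y = y - 3). Shared: x=7 y=5. PCs: A@3 B@3
Step 7: thread A executes A4 (x = x - 2). Shared: x=5 y=5. PCs: A@4 B@3

Answer: x=5 y=5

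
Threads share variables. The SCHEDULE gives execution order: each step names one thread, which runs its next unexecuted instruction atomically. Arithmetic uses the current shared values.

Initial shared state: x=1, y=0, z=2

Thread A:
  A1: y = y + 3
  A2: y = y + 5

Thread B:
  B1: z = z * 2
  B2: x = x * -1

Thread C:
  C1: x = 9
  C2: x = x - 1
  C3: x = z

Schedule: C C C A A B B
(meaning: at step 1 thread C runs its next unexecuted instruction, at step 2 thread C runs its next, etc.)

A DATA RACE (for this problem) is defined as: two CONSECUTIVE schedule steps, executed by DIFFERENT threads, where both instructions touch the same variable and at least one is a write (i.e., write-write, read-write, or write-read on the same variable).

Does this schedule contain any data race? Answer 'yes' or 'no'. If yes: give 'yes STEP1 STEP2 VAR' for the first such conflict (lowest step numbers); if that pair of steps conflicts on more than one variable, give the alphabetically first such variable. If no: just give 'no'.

Answer: no

Derivation:
Steps 1,2: same thread (C). No race.
Steps 2,3: same thread (C). No race.
Steps 3,4: C(r=z,w=x) vs A(r=y,w=y). No conflict.
Steps 4,5: same thread (A). No race.
Steps 5,6: A(r=y,w=y) vs B(r=z,w=z). No conflict.
Steps 6,7: same thread (B). No race.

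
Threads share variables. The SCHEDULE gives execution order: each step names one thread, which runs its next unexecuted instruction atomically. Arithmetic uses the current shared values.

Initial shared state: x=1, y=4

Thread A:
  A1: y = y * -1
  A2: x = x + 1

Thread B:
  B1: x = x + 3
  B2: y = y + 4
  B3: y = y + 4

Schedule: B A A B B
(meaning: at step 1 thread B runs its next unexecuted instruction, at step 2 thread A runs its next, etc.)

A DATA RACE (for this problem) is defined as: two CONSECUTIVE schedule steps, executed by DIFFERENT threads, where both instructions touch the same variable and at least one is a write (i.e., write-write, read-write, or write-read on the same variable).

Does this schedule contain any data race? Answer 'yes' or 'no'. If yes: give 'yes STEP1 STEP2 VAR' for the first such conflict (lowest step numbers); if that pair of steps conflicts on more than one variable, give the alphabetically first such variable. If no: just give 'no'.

Answer: no

Derivation:
Steps 1,2: B(r=x,w=x) vs A(r=y,w=y). No conflict.
Steps 2,3: same thread (A). No race.
Steps 3,4: A(r=x,w=x) vs B(r=y,w=y). No conflict.
Steps 4,5: same thread (B). No race.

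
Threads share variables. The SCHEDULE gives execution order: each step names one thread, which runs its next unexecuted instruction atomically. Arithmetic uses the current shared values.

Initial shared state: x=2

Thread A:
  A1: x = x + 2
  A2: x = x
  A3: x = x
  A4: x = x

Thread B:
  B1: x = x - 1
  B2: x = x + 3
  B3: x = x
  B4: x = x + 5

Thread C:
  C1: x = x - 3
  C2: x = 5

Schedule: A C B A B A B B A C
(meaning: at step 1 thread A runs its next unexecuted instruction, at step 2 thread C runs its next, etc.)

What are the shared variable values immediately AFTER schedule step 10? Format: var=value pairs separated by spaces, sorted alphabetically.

Answer: x=5

Derivation:
Step 1: thread A executes A1 (x = x + 2). Shared: x=4. PCs: A@1 B@0 C@0
Step 2: thread C executes C1 (x = x - 3). Shared: x=1. PCs: A@1 B@0 C@1
Step 3: thread B executes B1 (x = x - 1). Shared: x=0. PCs: A@1 B@1 C@1
Step 4: thread A executes A2 (x = x). Shared: x=0. PCs: A@2 B@1 C@1
Step 5: thread B executes B2 (x = x + 3). Shared: x=3. PCs: A@2 B@2 C@1
Step 6: thread A executes A3 (x = x). Shared: x=3. PCs: A@3 B@2 C@1
Step 7: thread B executes B3 (x = x). Shared: x=3. PCs: A@3 B@3 C@1
Step 8: thread B executes B4 (x = x + 5). Shared: x=8. PCs: A@3 B@4 C@1
Step 9: thread A executes A4 (x = x). Shared: x=8. PCs: A@4 B@4 C@1
Step 10: thread C executes C2 (x = 5). Shared: x=5. PCs: A@4 B@4 C@2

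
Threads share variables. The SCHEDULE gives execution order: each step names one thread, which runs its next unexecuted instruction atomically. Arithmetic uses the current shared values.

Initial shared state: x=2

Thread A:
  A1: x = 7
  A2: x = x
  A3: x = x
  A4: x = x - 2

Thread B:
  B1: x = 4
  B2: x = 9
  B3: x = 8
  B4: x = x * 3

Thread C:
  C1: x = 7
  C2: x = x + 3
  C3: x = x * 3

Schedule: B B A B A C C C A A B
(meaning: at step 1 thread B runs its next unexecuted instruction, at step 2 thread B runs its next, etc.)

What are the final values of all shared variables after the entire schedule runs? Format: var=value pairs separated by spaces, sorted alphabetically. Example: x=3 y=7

Step 1: thread B executes B1 (x = 4). Shared: x=4. PCs: A@0 B@1 C@0
Step 2: thread B executes B2 (x = 9). Shared: x=9. PCs: A@0 B@2 C@0
Step 3: thread A executes A1 (x = 7). Shared: x=7. PCs: A@1 B@2 C@0
Step 4: thread B executes B3 (x = 8). Shared: x=8. PCs: A@1 B@3 C@0
Step 5: thread A executes A2 (x = x). Shared: x=8. PCs: A@2 B@3 C@0
Step 6: thread C executes C1 (x = 7). Shared: x=7. PCs: A@2 B@3 C@1
Step 7: thread C executes C2 (x = x + 3). Shared: x=10. PCs: A@2 B@3 C@2
Step 8: thread C executes C3 (x = x * 3). Shared: x=30. PCs: A@2 B@3 C@3
Step 9: thread A executes A3 (x = x). Shared: x=30. PCs: A@3 B@3 C@3
Step 10: thread A executes A4 (x = x - 2). Shared: x=28. PCs: A@4 B@3 C@3
Step 11: thread B executes B4 (x = x * 3). Shared: x=84. PCs: A@4 B@4 C@3

Answer: x=84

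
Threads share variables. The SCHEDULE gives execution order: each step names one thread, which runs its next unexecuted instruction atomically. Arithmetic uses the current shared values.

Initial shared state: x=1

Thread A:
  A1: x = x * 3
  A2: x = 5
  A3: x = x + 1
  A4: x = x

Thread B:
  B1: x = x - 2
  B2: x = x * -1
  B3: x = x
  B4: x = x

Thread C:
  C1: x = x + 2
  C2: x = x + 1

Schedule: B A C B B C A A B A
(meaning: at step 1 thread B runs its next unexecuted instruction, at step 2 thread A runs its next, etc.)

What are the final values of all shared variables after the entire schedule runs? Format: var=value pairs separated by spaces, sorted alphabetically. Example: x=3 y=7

Step 1: thread B executes B1 (x = x - 2). Shared: x=-1. PCs: A@0 B@1 C@0
Step 2: thread A executes A1 (x = x * 3). Shared: x=-3. PCs: A@1 B@1 C@0
Step 3: thread C executes C1 (x = x + 2). Shared: x=-1. PCs: A@1 B@1 C@1
Step 4: thread B executes B2 (x = x * -1). Shared: x=1. PCs: A@1 B@2 C@1
Step 5: thread B executes B3 (x = x). Shared: x=1. PCs: A@1 B@3 C@1
Step 6: thread C executes C2 (x = x + 1). Shared: x=2. PCs: A@1 B@3 C@2
Step 7: thread A executes A2 (x = 5). Shared: x=5. PCs: A@2 B@3 C@2
Step 8: thread A executes A3 (x = x + 1). Shared: x=6. PCs: A@3 B@3 C@2
Step 9: thread B executes B4 (x = x). Shared: x=6. PCs: A@3 B@4 C@2
Step 10: thread A executes A4 (x = x). Shared: x=6. PCs: A@4 B@4 C@2

Answer: x=6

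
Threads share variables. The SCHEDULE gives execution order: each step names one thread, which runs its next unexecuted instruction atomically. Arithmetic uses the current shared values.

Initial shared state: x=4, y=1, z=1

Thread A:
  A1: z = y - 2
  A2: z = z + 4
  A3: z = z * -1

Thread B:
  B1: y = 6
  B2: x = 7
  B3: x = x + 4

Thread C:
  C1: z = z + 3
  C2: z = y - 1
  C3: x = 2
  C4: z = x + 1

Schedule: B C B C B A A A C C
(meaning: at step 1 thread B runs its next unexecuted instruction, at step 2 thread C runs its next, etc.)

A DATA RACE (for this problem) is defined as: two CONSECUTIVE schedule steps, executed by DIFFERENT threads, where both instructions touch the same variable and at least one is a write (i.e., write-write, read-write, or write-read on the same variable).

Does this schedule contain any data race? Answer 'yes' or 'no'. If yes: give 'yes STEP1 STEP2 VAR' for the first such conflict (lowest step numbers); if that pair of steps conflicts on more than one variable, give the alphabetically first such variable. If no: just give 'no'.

Steps 1,2: B(r=-,w=y) vs C(r=z,w=z). No conflict.
Steps 2,3: C(r=z,w=z) vs B(r=-,w=x). No conflict.
Steps 3,4: B(r=-,w=x) vs C(r=y,w=z). No conflict.
Steps 4,5: C(r=y,w=z) vs B(r=x,w=x). No conflict.
Steps 5,6: B(r=x,w=x) vs A(r=y,w=z). No conflict.
Steps 6,7: same thread (A). No race.
Steps 7,8: same thread (A). No race.
Steps 8,9: A(r=z,w=z) vs C(r=-,w=x). No conflict.
Steps 9,10: same thread (C). No race.

Answer: no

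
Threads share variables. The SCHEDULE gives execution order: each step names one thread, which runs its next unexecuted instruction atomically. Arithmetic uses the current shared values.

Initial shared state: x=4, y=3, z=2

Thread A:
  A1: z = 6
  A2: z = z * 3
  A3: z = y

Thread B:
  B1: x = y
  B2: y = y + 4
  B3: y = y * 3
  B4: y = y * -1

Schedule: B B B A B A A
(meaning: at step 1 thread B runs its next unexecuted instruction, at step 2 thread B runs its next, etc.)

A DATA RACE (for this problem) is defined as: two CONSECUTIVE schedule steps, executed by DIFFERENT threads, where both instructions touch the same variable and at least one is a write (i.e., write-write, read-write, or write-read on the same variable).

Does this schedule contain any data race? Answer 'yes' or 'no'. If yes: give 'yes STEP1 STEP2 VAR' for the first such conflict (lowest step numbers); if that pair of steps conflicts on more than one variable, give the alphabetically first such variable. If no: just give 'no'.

Steps 1,2: same thread (B). No race.
Steps 2,3: same thread (B). No race.
Steps 3,4: B(r=y,w=y) vs A(r=-,w=z). No conflict.
Steps 4,5: A(r=-,w=z) vs B(r=y,w=y). No conflict.
Steps 5,6: B(r=y,w=y) vs A(r=z,w=z). No conflict.
Steps 6,7: same thread (A). No race.

Answer: no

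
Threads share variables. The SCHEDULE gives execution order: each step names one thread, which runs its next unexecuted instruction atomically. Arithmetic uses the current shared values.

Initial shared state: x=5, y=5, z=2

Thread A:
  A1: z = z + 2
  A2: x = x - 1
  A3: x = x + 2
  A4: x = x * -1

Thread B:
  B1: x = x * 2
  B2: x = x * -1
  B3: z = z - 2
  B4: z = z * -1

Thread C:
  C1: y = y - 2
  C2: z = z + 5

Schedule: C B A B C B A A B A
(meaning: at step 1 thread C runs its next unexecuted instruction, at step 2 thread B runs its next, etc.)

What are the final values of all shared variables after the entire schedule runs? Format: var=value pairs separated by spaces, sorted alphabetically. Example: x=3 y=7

Answer: x=9 y=3 z=-7

Derivation:
Step 1: thread C executes C1 (y = y - 2). Shared: x=5 y=3 z=2. PCs: A@0 B@0 C@1
Step 2: thread B executes B1 (x = x * 2). Shared: x=10 y=3 z=2. PCs: A@0 B@1 C@1
Step 3: thread A executes A1 (z = z + 2). Shared: x=10 y=3 z=4. PCs: A@1 B@1 C@1
Step 4: thread B executes B2 (x = x * -1). Shared: x=-10 y=3 z=4. PCs: A@1 B@2 C@1
Step 5: thread C executes C2 (z = z + 5). Shared: x=-10 y=3 z=9. PCs: A@1 B@2 C@2
Step 6: thread B executes B3 (z = z - 2). Shared: x=-10 y=3 z=7. PCs: A@1 B@3 C@2
Step 7: thread A executes A2 (x = x - 1). Shared: x=-11 y=3 z=7. PCs: A@2 B@3 C@2
Step 8: thread A executes A3 (x = x + 2). Shared: x=-9 y=3 z=7. PCs: A@3 B@3 C@2
Step 9: thread B executes B4 (z = z * -1). Shared: x=-9 y=3 z=-7. PCs: A@3 B@4 C@2
Step 10: thread A executes A4 (x = x * -1). Shared: x=9 y=3 z=-7. PCs: A@4 B@4 C@2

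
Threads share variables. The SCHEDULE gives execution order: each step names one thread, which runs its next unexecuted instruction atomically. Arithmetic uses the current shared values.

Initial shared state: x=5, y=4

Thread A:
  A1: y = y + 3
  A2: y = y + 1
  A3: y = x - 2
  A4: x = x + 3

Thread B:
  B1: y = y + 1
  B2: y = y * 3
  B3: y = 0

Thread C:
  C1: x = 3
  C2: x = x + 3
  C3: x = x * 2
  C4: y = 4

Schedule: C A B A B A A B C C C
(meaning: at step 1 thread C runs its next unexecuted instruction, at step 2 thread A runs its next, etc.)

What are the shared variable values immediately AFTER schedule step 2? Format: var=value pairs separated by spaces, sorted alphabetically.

Step 1: thread C executes C1 (x = 3). Shared: x=3 y=4. PCs: A@0 B@0 C@1
Step 2: thread A executes A1 (y = y + 3). Shared: x=3 y=7. PCs: A@1 B@0 C@1

Answer: x=3 y=7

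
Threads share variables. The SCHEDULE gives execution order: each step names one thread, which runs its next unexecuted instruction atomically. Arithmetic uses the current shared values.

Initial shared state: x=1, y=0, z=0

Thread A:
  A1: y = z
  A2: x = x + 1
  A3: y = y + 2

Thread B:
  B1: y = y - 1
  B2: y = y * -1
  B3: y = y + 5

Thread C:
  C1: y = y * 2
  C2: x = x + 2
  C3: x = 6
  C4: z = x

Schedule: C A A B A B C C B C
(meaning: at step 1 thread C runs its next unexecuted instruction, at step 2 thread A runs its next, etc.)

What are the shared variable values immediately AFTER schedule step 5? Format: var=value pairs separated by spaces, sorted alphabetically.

Answer: x=2 y=1 z=0

Derivation:
Step 1: thread C executes C1 (y = y * 2). Shared: x=1 y=0 z=0. PCs: A@0 B@0 C@1
Step 2: thread A executes A1 (y = z). Shared: x=1 y=0 z=0. PCs: A@1 B@0 C@1
Step 3: thread A executes A2 (x = x + 1). Shared: x=2 y=0 z=0. PCs: A@2 B@0 C@1
Step 4: thread B executes B1 (y = y - 1). Shared: x=2 y=-1 z=0. PCs: A@2 B@1 C@1
Step 5: thread A executes A3 (y = y + 2). Shared: x=2 y=1 z=0. PCs: A@3 B@1 C@1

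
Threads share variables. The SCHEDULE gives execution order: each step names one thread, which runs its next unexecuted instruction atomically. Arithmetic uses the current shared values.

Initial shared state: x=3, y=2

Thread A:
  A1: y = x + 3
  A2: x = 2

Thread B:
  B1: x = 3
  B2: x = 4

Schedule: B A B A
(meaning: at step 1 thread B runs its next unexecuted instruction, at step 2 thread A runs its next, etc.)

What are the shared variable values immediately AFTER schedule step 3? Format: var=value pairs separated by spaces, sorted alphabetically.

Step 1: thread B executes B1 (x = 3). Shared: x=3 y=2. PCs: A@0 B@1
Step 2: thread A executes A1 (y = x + 3). Shared: x=3 y=6. PCs: A@1 B@1
Step 3: thread B executes B2 (x = 4). Shared: x=4 y=6. PCs: A@1 B@2

Answer: x=4 y=6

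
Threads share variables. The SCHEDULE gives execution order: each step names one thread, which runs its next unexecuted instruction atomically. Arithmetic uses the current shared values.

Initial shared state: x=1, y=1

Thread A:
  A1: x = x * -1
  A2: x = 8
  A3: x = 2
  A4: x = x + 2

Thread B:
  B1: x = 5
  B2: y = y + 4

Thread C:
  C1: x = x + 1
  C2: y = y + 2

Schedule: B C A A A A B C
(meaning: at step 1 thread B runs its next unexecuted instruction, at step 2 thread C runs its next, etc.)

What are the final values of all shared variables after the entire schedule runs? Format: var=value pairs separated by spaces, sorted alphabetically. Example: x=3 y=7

Step 1: thread B executes B1 (x = 5). Shared: x=5 y=1. PCs: A@0 B@1 C@0
Step 2: thread C executes C1 (x = x + 1). Shared: x=6 y=1. PCs: A@0 B@1 C@1
Step 3: thread A executes A1 (x = x * -1). Shared: x=-6 y=1. PCs: A@1 B@1 C@1
Step 4: thread A executes A2 (x = 8). Shared: x=8 y=1. PCs: A@2 B@1 C@1
Step 5: thread A executes A3 (x = 2). Shared: x=2 y=1. PCs: A@3 B@1 C@1
Step 6: thread A executes A4 (x = x + 2). Shared: x=4 y=1. PCs: A@4 B@1 C@1
Step 7: thread B executes B2 (y = y + 4). Shared: x=4 y=5. PCs: A@4 B@2 C@1
Step 8: thread C executes C2 (y = y + 2). Shared: x=4 y=7. PCs: A@4 B@2 C@2

Answer: x=4 y=7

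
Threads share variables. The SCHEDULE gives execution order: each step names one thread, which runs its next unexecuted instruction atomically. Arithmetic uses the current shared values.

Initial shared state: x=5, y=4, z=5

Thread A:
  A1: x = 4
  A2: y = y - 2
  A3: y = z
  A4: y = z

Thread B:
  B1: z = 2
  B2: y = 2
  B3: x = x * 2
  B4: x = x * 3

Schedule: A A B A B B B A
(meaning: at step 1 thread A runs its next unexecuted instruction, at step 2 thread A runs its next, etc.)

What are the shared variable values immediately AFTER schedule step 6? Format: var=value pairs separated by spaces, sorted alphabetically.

Answer: x=8 y=2 z=2

Derivation:
Step 1: thread A executes A1 (x = 4). Shared: x=4 y=4 z=5. PCs: A@1 B@0
Step 2: thread A executes A2 (y = y - 2). Shared: x=4 y=2 z=5. PCs: A@2 B@0
Step 3: thread B executes B1 (z = 2). Shared: x=4 y=2 z=2. PCs: A@2 B@1
Step 4: thread A executes A3 (y = z). Shared: x=4 y=2 z=2. PCs: A@3 B@1
Step 5: thread B executes B2 (y = 2). Shared: x=4 y=2 z=2. PCs: A@3 B@2
Step 6: thread B executes B3 (x = x * 2). Shared: x=8 y=2 z=2. PCs: A@3 B@3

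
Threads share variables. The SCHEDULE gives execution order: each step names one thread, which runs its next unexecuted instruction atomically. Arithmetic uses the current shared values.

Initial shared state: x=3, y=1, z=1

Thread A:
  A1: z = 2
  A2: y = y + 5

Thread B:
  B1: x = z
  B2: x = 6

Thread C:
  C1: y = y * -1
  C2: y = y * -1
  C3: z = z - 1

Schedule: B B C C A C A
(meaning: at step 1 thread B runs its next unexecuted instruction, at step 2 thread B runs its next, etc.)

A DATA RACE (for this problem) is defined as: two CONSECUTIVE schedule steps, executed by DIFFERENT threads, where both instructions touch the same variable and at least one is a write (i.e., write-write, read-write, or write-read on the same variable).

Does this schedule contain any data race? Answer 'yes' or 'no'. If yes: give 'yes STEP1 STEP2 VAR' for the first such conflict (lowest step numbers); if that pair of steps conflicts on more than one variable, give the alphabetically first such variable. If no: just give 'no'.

Steps 1,2: same thread (B). No race.
Steps 2,3: B(r=-,w=x) vs C(r=y,w=y). No conflict.
Steps 3,4: same thread (C). No race.
Steps 4,5: C(r=y,w=y) vs A(r=-,w=z). No conflict.
Steps 5,6: A(z = 2) vs C(z = z - 1). RACE on z (W-W).
Steps 6,7: C(r=z,w=z) vs A(r=y,w=y). No conflict.
First conflict at steps 5,6.

Answer: yes 5 6 z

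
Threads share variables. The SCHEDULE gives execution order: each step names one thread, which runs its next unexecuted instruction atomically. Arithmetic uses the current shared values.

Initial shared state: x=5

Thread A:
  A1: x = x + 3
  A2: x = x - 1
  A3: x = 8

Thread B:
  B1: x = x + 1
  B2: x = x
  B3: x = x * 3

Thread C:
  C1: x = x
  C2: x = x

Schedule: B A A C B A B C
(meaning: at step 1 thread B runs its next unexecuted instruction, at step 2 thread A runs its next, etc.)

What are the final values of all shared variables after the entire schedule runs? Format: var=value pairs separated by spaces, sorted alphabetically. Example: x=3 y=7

Answer: x=24

Derivation:
Step 1: thread B executes B1 (x = x + 1). Shared: x=6. PCs: A@0 B@1 C@0
Step 2: thread A executes A1 (x = x + 3). Shared: x=9. PCs: A@1 B@1 C@0
Step 3: thread A executes A2 (x = x - 1). Shared: x=8. PCs: A@2 B@1 C@0
Step 4: thread C executes C1 (x = x). Shared: x=8. PCs: A@2 B@1 C@1
Step 5: thread B executes B2 (x = x). Shared: x=8. PCs: A@2 B@2 C@1
Step 6: thread A executes A3 (x = 8). Shared: x=8. PCs: A@3 B@2 C@1
Step 7: thread B executes B3 (x = x * 3). Shared: x=24. PCs: A@3 B@3 C@1
Step 8: thread C executes C2 (x = x). Shared: x=24. PCs: A@3 B@3 C@2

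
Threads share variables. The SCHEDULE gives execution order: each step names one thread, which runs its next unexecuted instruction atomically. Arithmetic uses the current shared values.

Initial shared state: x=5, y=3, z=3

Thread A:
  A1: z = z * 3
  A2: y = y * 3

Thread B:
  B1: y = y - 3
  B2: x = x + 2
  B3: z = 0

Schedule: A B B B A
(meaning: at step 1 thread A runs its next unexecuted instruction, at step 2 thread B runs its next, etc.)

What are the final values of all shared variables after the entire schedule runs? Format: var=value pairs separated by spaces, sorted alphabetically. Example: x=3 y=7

Step 1: thread A executes A1 (z = z * 3). Shared: x=5 y=3 z=9. PCs: A@1 B@0
Step 2: thread B executes B1 (y = y - 3). Shared: x=5 y=0 z=9. PCs: A@1 B@1
Step 3: thread B executes B2 (x = x + 2). Shared: x=7 y=0 z=9. PCs: A@1 B@2
Step 4: thread B executes B3 (z = 0). Shared: x=7 y=0 z=0. PCs: A@1 B@3
Step 5: thread A executes A2 (y = y * 3). Shared: x=7 y=0 z=0. PCs: A@2 B@3

Answer: x=7 y=0 z=0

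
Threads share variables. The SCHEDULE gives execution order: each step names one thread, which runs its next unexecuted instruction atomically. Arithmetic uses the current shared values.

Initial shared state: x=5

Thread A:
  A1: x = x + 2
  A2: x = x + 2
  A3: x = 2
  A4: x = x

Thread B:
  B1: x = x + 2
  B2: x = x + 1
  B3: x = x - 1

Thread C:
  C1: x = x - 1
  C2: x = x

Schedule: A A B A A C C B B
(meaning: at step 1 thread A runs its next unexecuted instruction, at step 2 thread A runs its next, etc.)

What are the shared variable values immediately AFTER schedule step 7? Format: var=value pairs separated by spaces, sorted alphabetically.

Answer: x=1

Derivation:
Step 1: thread A executes A1 (x = x + 2). Shared: x=7. PCs: A@1 B@0 C@0
Step 2: thread A executes A2 (x = x + 2). Shared: x=9. PCs: A@2 B@0 C@0
Step 3: thread B executes B1 (x = x + 2). Shared: x=11. PCs: A@2 B@1 C@0
Step 4: thread A executes A3 (x = 2). Shared: x=2. PCs: A@3 B@1 C@0
Step 5: thread A executes A4 (x = x). Shared: x=2. PCs: A@4 B@1 C@0
Step 6: thread C executes C1 (x = x - 1). Shared: x=1. PCs: A@4 B@1 C@1
Step 7: thread C executes C2 (x = x). Shared: x=1. PCs: A@4 B@1 C@2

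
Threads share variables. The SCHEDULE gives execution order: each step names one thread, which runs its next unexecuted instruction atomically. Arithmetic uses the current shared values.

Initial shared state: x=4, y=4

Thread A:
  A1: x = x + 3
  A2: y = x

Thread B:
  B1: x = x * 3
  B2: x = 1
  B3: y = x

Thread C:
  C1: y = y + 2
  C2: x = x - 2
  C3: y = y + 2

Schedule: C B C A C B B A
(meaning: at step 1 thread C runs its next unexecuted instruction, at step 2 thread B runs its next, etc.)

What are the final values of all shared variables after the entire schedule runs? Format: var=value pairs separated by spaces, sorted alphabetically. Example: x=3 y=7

Answer: x=1 y=1

Derivation:
Step 1: thread C executes C1 (y = y + 2). Shared: x=4 y=6. PCs: A@0 B@0 C@1
Step 2: thread B executes B1 (x = x * 3). Shared: x=12 y=6. PCs: A@0 B@1 C@1
Step 3: thread C executes C2 (x = x - 2). Shared: x=10 y=6. PCs: A@0 B@1 C@2
Step 4: thread A executes A1 (x = x + 3). Shared: x=13 y=6. PCs: A@1 B@1 C@2
Step 5: thread C executes C3 (y = y + 2). Shared: x=13 y=8. PCs: A@1 B@1 C@3
Step 6: thread B executes B2 (x = 1). Shared: x=1 y=8. PCs: A@1 B@2 C@3
Step 7: thread B executes B3 (y = x). Shared: x=1 y=1. PCs: A@1 B@3 C@3
Step 8: thread A executes A2 (y = x). Shared: x=1 y=1. PCs: A@2 B@3 C@3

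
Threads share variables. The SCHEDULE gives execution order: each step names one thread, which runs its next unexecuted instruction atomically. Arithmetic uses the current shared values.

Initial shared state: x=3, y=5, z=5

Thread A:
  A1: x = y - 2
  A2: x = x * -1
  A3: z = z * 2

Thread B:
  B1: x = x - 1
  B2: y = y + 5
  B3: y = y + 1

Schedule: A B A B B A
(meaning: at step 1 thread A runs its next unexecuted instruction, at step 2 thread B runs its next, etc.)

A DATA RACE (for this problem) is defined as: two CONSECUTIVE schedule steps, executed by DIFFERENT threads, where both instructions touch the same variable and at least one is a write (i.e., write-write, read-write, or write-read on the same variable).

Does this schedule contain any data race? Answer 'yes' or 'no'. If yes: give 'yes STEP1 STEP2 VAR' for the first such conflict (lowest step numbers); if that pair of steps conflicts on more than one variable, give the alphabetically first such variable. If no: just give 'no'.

Answer: yes 1 2 x

Derivation:
Steps 1,2: A(x = y - 2) vs B(x = x - 1). RACE on x (W-W).
Steps 2,3: B(x = x - 1) vs A(x = x * -1). RACE on x (W-W).
Steps 3,4: A(r=x,w=x) vs B(r=y,w=y). No conflict.
Steps 4,5: same thread (B). No race.
Steps 5,6: B(r=y,w=y) vs A(r=z,w=z). No conflict.
First conflict at steps 1,2.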